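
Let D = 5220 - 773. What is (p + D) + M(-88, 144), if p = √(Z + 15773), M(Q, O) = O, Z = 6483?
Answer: 4591 + 4*√1391 ≈ 4740.2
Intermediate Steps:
p = 4*√1391 (p = √(6483 + 15773) = √22256 = 4*√1391 ≈ 149.18)
D = 4447
(p + D) + M(-88, 144) = (4*√1391 + 4447) + 144 = (4447 + 4*√1391) + 144 = 4591 + 4*√1391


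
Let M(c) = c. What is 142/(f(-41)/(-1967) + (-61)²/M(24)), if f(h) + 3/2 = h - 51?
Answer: 6703536/7321451 ≈ 0.91560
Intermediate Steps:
f(h) = -105/2 + h (f(h) = -3/2 + (h - 51) = -3/2 + (-51 + h) = -105/2 + h)
142/(f(-41)/(-1967) + (-61)²/M(24)) = 142/((-105/2 - 41)/(-1967) + (-61)²/24) = 142/(-187/2*(-1/1967) + 3721*(1/24)) = 142/(187/3934 + 3721/24) = 142/(7321451/47208) = 142*(47208/7321451) = 6703536/7321451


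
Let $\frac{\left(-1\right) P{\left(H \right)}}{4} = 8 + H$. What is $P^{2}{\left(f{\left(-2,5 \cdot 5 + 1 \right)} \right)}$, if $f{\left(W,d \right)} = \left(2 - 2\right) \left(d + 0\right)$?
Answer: $1024$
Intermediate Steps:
$f{\left(W,d \right)} = 0$ ($f{\left(W,d \right)} = 0 d = 0$)
$P{\left(H \right)} = -32 - 4 H$ ($P{\left(H \right)} = - 4 \left(8 + H\right) = -32 - 4 H$)
$P^{2}{\left(f{\left(-2,5 \cdot 5 + 1 \right)} \right)} = \left(-32 - 0\right)^{2} = \left(-32 + 0\right)^{2} = \left(-32\right)^{2} = 1024$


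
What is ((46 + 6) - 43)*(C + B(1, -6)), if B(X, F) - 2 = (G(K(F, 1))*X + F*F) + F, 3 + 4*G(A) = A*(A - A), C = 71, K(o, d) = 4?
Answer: 3681/4 ≈ 920.25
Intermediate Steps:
G(A) = -3/4 (G(A) = -3/4 + (A*(A - A))/4 = -3/4 + (A*0)/4 = -3/4 + (1/4)*0 = -3/4 + 0 = -3/4)
B(X, F) = 2 + F + F**2 - 3*X/4 (B(X, F) = 2 + ((-3*X/4 + F*F) + F) = 2 + ((-3*X/4 + F**2) + F) = 2 + ((F**2 - 3*X/4) + F) = 2 + (F + F**2 - 3*X/4) = 2 + F + F**2 - 3*X/4)
((46 + 6) - 43)*(C + B(1, -6)) = ((46 + 6) - 43)*(71 + (2 - 6 + (-6)**2 - 3/4*1)) = (52 - 43)*(71 + (2 - 6 + 36 - 3/4)) = 9*(71 + 125/4) = 9*(409/4) = 3681/4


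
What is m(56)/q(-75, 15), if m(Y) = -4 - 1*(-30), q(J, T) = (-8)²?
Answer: 13/32 ≈ 0.40625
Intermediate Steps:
q(J, T) = 64
m(Y) = 26 (m(Y) = -4 + 30 = 26)
m(56)/q(-75, 15) = 26/64 = 26*(1/64) = 13/32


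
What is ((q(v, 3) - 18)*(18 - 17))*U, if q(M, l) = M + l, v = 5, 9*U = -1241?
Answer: 12410/9 ≈ 1378.9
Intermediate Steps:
U = -1241/9 (U = (⅑)*(-1241) = -1241/9 ≈ -137.89)
((q(v, 3) - 18)*(18 - 17))*U = (((5 + 3) - 18)*(18 - 17))*(-1241/9) = ((8 - 18)*1)*(-1241/9) = -10*1*(-1241/9) = -10*(-1241/9) = 12410/9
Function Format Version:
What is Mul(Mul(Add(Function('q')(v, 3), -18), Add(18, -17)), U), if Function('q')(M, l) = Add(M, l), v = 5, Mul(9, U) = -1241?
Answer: Rational(12410, 9) ≈ 1378.9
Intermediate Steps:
U = Rational(-1241, 9) (U = Mul(Rational(1, 9), -1241) = Rational(-1241, 9) ≈ -137.89)
Mul(Mul(Add(Function('q')(v, 3), -18), Add(18, -17)), U) = Mul(Mul(Add(Add(5, 3), -18), Add(18, -17)), Rational(-1241, 9)) = Mul(Mul(Add(8, -18), 1), Rational(-1241, 9)) = Mul(Mul(-10, 1), Rational(-1241, 9)) = Mul(-10, Rational(-1241, 9)) = Rational(12410, 9)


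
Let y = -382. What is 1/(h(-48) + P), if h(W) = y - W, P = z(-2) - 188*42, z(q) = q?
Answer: -1/8232 ≈ -0.00012148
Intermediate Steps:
P = -7898 (P = -2 - 188*42 = -2 - 7896 = -7898)
h(W) = -382 - W
1/(h(-48) + P) = 1/((-382 - 1*(-48)) - 7898) = 1/((-382 + 48) - 7898) = 1/(-334 - 7898) = 1/(-8232) = -1/8232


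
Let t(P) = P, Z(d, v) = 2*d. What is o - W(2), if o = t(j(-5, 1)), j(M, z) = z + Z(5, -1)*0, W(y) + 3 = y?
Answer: 2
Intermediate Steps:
W(y) = -3 + y
j(M, z) = z (j(M, z) = z + (2*5)*0 = z + 10*0 = z + 0 = z)
o = 1
o - W(2) = 1 - (-3 + 2) = 1 - 1*(-1) = 1 + 1 = 2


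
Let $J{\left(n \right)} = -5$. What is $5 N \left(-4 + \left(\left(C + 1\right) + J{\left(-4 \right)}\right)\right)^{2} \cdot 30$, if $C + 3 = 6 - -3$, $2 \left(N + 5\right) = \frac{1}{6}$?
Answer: $-2950$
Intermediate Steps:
$N = - \frac{59}{12}$ ($N = -5 + \frac{1}{2 \cdot 6} = -5 + \frac{1}{2} \cdot \frac{1}{6} = -5 + \frac{1}{12} = - \frac{59}{12} \approx -4.9167$)
$C = 6$ ($C = -3 + \left(6 - -3\right) = -3 + \left(6 + 3\right) = -3 + 9 = 6$)
$5 N \left(-4 + \left(\left(C + 1\right) + J{\left(-4 \right)}\right)\right)^{2} \cdot 30 = 5 \left(- \frac{59}{12}\right) \left(-4 + \left(\left(6 + 1\right) - 5\right)\right)^{2} \cdot 30 = - \frac{295 \left(-4 + \left(7 - 5\right)\right)^{2}}{12} \cdot 30 = - \frac{295 \left(-4 + 2\right)^{2}}{12} \cdot 30 = - \frac{295 \left(-2\right)^{2}}{12} \cdot 30 = \left(- \frac{295}{12}\right) 4 \cdot 30 = \left(- \frac{295}{3}\right) 30 = -2950$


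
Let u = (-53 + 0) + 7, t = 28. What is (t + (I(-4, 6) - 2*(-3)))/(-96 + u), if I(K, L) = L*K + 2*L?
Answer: -11/71 ≈ -0.15493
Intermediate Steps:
I(K, L) = 2*L + K*L (I(K, L) = K*L + 2*L = 2*L + K*L)
u = -46 (u = -53 + 7 = -46)
(t + (I(-4, 6) - 2*(-3)))/(-96 + u) = (28 + (6*(2 - 4) - 2*(-3)))/(-96 - 46) = (28 + (6*(-2) + 6))/(-142) = (28 + (-12 + 6))*(-1/142) = (28 - 6)*(-1/142) = 22*(-1/142) = -11/71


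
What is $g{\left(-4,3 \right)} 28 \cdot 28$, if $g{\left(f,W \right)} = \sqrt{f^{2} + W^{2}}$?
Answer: $3920$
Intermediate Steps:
$g{\left(f,W \right)} = \sqrt{W^{2} + f^{2}}$
$g{\left(-4,3 \right)} 28 \cdot 28 = \sqrt{3^{2} + \left(-4\right)^{2}} \cdot 28 \cdot 28 = \sqrt{9 + 16} \cdot 28 \cdot 28 = \sqrt{25} \cdot 28 \cdot 28 = 5 \cdot 28 \cdot 28 = 140 \cdot 28 = 3920$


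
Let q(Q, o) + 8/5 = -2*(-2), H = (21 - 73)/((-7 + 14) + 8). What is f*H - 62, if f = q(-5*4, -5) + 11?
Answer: -8134/75 ≈ -108.45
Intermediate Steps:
H = -52/15 (H = -52/(7 + 8) = -52/15 ≈ -3.4667)
q(Q, o) = 12/5 (q(Q, o) = -8/5 - 2*(-2) = -8/5 + 4 = 12/5)
f = 67/5 (f = 12/5 + 11 = 67/5 ≈ 13.400)
f*H - 62 = (67/5)*(-52/15) - 62 = -3484/75 - 62 = -8134/75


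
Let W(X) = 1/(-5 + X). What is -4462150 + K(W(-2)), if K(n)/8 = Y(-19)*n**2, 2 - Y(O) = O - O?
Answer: -218645334/49 ≈ -4.4622e+6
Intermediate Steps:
Y(O) = 2 (Y(O) = 2 - (O - O) = 2 - 1*0 = 2 + 0 = 2)
K(n) = 16*n**2 (K(n) = 8*(2*n**2) = 16*n**2)
-4462150 + K(W(-2)) = -4462150 + 16*(1/(-5 - 2))**2 = -4462150 + 16*(1/(-7))**2 = -4462150 + 16*(-1/7)**2 = -4462150 + 16*(1/49) = -4462150 + 16/49 = -218645334/49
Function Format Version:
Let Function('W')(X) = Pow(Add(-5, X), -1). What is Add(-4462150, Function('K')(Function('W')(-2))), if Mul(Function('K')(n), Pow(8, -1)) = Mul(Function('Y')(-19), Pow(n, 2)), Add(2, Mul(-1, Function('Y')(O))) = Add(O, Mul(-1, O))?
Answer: Rational(-218645334, 49) ≈ -4.4622e+6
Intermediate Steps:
Function('Y')(O) = 2 (Function('Y')(O) = Add(2, Mul(-1, Add(O, Mul(-1, O)))) = Add(2, Mul(-1, 0)) = Add(2, 0) = 2)
Function('K')(n) = Mul(16, Pow(n, 2)) (Function('K')(n) = Mul(8, Mul(2, Pow(n, 2))) = Mul(16, Pow(n, 2)))
Add(-4462150, Function('K')(Function('W')(-2))) = Add(-4462150, Mul(16, Pow(Pow(Add(-5, -2), -1), 2))) = Add(-4462150, Mul(16, Pow(Pow(-7, -1), 2))) = Add(-4462150, Mul(16, Pow(Rational(-1, 7), 2))) = Add(-4462150, Mul(16, Rational(1, 49))) = Add(-4462150, Rational(16, 49)) = Rational(-218645334, 49)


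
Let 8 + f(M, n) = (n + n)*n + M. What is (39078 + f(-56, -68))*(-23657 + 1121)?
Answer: -1087632432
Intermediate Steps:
f(M, n) = -8 + M + 2*n² (f(M, n) = -8 + ((n + n)*n + M) = -8 + ((2*n)*n + M) = -8 + (2*n² + M) = -8 + (M + 2*n²) = -8 + M + 2*n²)
(39078 + f(-56, -68))*(-23657 + 1121) = (39078 + (-8 - 56 + 2*(-68)²))*(-23657 + 1121) = (39078 + (-8 - 56 + 2*4624))*(-22536) = (39078 + (-8 - 56 + 9248))*(-22536) = (39078 + 9184)*(-22536) = 48262*(-22536) = -1087632432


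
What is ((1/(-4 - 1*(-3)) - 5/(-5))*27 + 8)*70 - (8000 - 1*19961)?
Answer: 12521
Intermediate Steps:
((1/(-4 - 1*(-3)) - 5/(-5))*27 + 8)*70 - (8000 - 1*19961) = ((1/(-4 + 3) - 5*(-⅕))*27 + 8)*70 - (8000 - 19961) = ((1/(-1) + 1)*27 + 8)*70 - 1*(-11961) = ((1*(-1) + 1)*27 + 8)*70 + 11961 = ((-1 + 1)*27 + 8)*70 + 11961 = (0*27 + 8)*70 + 11961 = (0 + 8)*70 + 11961 = 8*70 + 11961 = 560 + 11961 = 12521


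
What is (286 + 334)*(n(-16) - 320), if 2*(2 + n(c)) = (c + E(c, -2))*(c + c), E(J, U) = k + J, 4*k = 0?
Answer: 117800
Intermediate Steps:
k = 0 (k = (¼)*0 = 0)
E(J, U) = J (E(J, U) = 0 + J = J)
n(c) = -2 + 2*c² (n(c) = -2 + ((c + c)*(c + c))/2 = -2 + ((2*c)*(2*c))/2 = -2 + (4*c²)/2 = -2 + 2*c²)
(286 + 334)*(n(-16) - 320) = (286 + 334)*((-2 + 2*(-16)²) - 320) = 620*((-2 + 2*256) - 320) = 620*((-2 + 512) - 320) = 620*(510 - 320) = 620*190 = 117800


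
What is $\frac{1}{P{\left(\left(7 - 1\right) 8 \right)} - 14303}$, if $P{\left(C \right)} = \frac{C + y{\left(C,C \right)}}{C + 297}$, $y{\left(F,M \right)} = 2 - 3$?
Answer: $- \frac{345}{4934488} \approx -6.9916 \cdot 10^{-5}$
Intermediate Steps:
$y{\left(F,M \right)} = -1$ ($y{\left(F,M \right)} = 2 - 3 = -1$)
$P{\left(C \right)} = \frac{-1 + C}{297 + C}$ ($P{\left(C \right)} = \frac{C - 1}{C + 297} = \frac{-1 + C}{297 + C}$)
$\frac{1}{P{\left(\left(7 - 1\right) 8 \right)} - 14303} = \frac{1}{\frac{-1 + \left(7 - 1\right) 8}{297 + \left(7 - 1\right) 8} - 14303} = \frac{1}{\frac{-1 + 6 \cdot 8}{297 + 6 \cdot 8} - 14303} = \frac{1}{\frac{-1 + 48}{297 + 48} - 14303} = \frac{1}{\frac{1}{345} \cdot 47 - 14303} = \frac{1}{\frac{47}{345} - 14303} = \frac{1}{- \frac{4934488}{345}} = - \frac{345}{4934488}$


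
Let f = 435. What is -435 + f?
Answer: 0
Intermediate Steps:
-435 + f = -435 + 435 = 0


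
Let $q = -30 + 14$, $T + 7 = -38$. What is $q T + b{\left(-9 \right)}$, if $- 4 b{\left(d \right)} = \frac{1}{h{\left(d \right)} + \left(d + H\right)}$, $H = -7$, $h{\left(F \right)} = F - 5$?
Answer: $\frac{86401}{120} \approx 720.01$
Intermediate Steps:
$T = -45$ ($T = -7 - 38 = -45$)
$h{\left(F \right)} = -5 + F$ ($h{\left(F \right)} = F - 5 = -5 + F$)
$q = -16$
$b{\left(d \right)} = - \frac{1}{4 \left(-12 + 2 d\right)}$ ($b{\left(d \right)} = - \frac{1}{4 \left(\left(-5 + d\right) + \left(d - 7\right)\right)} = - \frac{1}{4 \left(\left(-5 + d\right) + \left(-7 + d\right)\right)} = - \frac{1}{4 \left(-12 + 2 d\right)}$)
$q T + b{\left(-9 \right)} = \left(-16\right) \left(-45\right) - \frac{1}{-48 + 8 \left(-9\right)} = 720 - \frac{1}{-48 - 72} = 720 - \frac{1}{-120} = 720 - - \frac{1}{120} = 720 + \frac{1}{120} = \frac{86401}{120}$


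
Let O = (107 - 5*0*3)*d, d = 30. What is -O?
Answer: -3210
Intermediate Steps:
O = 3210 (O = (107 - 5*0*3)*30 = (107 + 0*3)*30 = (107 + 0)*30 = 107*30 = 3210)
-O = -1*3210 = -3210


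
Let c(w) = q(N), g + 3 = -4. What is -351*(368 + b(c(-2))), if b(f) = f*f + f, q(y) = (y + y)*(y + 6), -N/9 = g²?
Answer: -51668271581238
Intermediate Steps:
g = -7 (g = -3 - 4 = -7)
N = -441 (N = -9*(-7)² = -9*49 = -441)
q(y) = 2*y*(6 + y) (q(y) = (2*y)*(6 + y) = 2*y*(6 + y))
c(w) = 383670 (c(w) = 2*(-441)*(6 - 441) = 2*(-441)*(-435) = 383670)
b(f) = f + f² (b(f) = f² + f = f + f²)
-351*(368 + b(c(-2))) = -351*(368 + 383670*(1 + 383670)) = -351*(368 + 383670*383671) = -351*(368 + 147203052570) = -351*147203052938 = -51668271581238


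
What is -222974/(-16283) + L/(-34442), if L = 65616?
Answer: 3305622590/280409543 ≈ 11.789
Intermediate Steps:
-222974/(-16283) + L/(-34442) = -222974/(-16283) + 65616/(-34442) = -222974*(-1/16283) + 65616*(-1/34442) = 222974/16283 - 32808/17221 = 3305622590/280409543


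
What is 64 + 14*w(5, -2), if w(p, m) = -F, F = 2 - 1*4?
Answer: 92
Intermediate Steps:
F = -2 (F = 2 - 4 = -2)
w(p, m) = 2 (w(p, m) = -1*(-2) = 2)
64 + 14*w(5, -2) = 64 + 14*2 = 64 + 28 = 92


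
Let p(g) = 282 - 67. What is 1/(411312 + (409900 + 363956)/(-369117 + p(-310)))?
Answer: 184451/75866522784 ≈ 2.4313e-6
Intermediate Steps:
p(g) = 215
1/(411312 + (409900 + 363956)/(-369117 + p(-310))) = 1/(411312 + (409900 + 363956)/(-369117 + 215)) = 1/(411312 + 773856/(-368902)) = 1/(411312 + 773856*(-1/368902)) = 1/(411312 - 386928/184451) = 1/(75866522784/184451) = 184451/75866522784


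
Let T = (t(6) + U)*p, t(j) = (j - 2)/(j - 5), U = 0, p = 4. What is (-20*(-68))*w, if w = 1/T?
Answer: 85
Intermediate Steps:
t(j) = (-2 + j)/(-5 + j)
T = 16 (T = ((-2 + 6)/(-5 + 6) + 0)*4 = (4/1 + 0)*4 = (1*4 + 0)*4 = (4 + 0)*4 = 4*4 = 16)
w = 1/16 ≈ 0.062500
(-20*(-68))*w = -20*(-68)*(1/16) = 1360*(1/16) = 85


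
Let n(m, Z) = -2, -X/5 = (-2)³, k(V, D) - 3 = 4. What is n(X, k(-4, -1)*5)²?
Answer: 4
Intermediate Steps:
k(V, D) = 7 (k(V, D) = 3 + 4 = 7)
X = 40 (X = -5*(-2)³ = -5*(-8) = 40)
n(X, k(-4, -1)*5)² = (-2)² = 4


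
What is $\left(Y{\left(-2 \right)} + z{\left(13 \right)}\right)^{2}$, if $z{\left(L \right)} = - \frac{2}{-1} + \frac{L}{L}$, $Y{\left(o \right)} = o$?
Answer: $1$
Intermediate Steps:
$z{\left(L \right)} = 3$ ($z{\left(L \right)} = \left(-2\right) \left(-1\right) + 1 = 2 + 1 = 3$)
$\left(Y{\left(-2 \right)} + z{\left(13 \right)}\right)^{2} = \left(-2 + 3\right)^{2} = 1^{2} = 1$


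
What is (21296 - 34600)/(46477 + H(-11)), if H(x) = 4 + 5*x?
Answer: -6652/23213 ≈ -0.28656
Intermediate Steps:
(21296 - 34600)/(46477 + H(-11)) = (21296 - 34600)/(46477 + (4 + 5*(-11))) = -13304/(46477 + (4 - 55)) = -13304/(46477 - 51) = -13304/46426 = -13304*1/46426 = -6652/23213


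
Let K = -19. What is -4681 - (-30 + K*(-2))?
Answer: -4689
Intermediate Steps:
-4681 - (-30 + K*(-2)) = -4681 - (-30 - 19*(-2)) = -4681 - (-30 + 38) = -4681 - 1*8 = -4681 - 8 = -4689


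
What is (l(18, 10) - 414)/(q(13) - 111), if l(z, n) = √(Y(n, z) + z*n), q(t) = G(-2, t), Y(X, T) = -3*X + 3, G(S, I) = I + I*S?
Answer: 207/62 - 3*√17/124 ≈ 3.2390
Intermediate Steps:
Y(X, T) = 3 - 3*X
q(t) = -t (q(t) = t*(1 - 2) = t*(-1) = -t)
l(z, n) = √(3 - 3*n + n*z) (l(z, n) = √((3 - 3*n) + z*n) = √((3 - 3*n) + n*z) = √(3 - 3*n + n*z))
(l(18, 10) - 414)/(q(13) - 111) = (√(3 - 3*10 + 10*18) - 414)/(-1*13 - 111) = (√(3 - 30 + 180) - 414)/(-13 - 111) = (√153 - 414)/(-124) = (3*√17 - 414)*(-1/124) = (-414 + 3*√17)*(-1/124) = 207/62 - 3*√17/124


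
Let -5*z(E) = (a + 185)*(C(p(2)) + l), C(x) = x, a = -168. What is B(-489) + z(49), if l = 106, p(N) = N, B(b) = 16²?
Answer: -556/5 ≈ -111.20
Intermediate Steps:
B(b) = 256
z(E) = -1836/5 (z(E) = -(-168 + 185)*(2 + 106)/5 = -17*108/5 = -⅕*1836 = -1836/5)
B(-489) + z(49) = 256 - 1836/5 = -556/5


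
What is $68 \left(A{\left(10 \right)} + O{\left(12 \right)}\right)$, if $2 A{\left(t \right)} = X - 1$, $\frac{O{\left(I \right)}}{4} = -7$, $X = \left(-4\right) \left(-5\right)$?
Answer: $-1258$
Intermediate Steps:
$X = 20$
$O{\left(I \right)} = -28$ ($O{\left(I \right)} = 4 \left(-7\right) = -28$)
$A{\left(t \right)} = \frac{19}{2}$ ($A{\left(t \right)} = \frac{20 - 1}{2} = \frac{1}{2} \cdot 19 = \frac{19}{2}$)
$68 \left(A{\left(10 \right)} + O{\left(12 \right)}\right) = 68 \left(\frac{19}{2} - 28\right) = 68 \left(- \frac{37}{2}\right) = -1258$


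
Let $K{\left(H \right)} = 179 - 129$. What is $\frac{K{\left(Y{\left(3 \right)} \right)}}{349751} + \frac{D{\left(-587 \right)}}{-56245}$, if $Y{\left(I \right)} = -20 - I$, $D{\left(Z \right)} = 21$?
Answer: $- \frac{647503}{2810249285} \approx -0.00023041$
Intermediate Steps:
$K{\left(H \right)} = 50$
$\frac{K{\left(Y{\left(3 \right)} \right)}}{349751} + \frac{D{\left(-587 \right)}}{-56245} = \frac{50}{349751} + \frac{21}{-56245} = 50 \cdot \frac{1}{349751} + 21 \left(- \frac{1}{56245}\right) = \frac{50}{349751} - \frac{3}{8035} = - \frac{647503}{2810249285}$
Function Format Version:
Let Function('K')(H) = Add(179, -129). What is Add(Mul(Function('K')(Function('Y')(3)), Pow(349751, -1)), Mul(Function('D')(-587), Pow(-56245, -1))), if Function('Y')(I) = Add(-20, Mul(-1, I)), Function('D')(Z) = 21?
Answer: Rational(-647503, 2810249285) ≈ -0.00023041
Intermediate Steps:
Function('K')(H) = 50
Add(Mul(Function('K')(Function('Y')(3)), Pow(349751, -1)), Mul(Function('D')(-587), Pow(-56245, -1))) = Add(Mul(50, Pow(349751, -1)), Mul(21, Pow(-56245, -1))) = Add(Mul(50, Rational(1, 349751)), Mul(21, Rational(-1, 56245))) = Add(Rational(50, 349751), Rational(-3, 8035)) = Rational(-647503, 2810249285)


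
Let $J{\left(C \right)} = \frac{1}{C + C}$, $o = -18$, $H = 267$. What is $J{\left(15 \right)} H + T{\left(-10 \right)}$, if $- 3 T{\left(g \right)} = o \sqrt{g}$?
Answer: $\frac{89}{10} + 6 i \sqrt{10} \approx 8.9 + 18.974 i$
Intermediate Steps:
$J{\left(C \right)} = \frac{1}{2 C}$
$T{\left(g \right)} = 6 \sqrt{g}$ ($T{\left(g \right)} = - \frac{\left(-18\right) \sqrt{g}}{3} = 6 \sqrt{g}$)
$J{\left(15 \right)} H + T{\left(-10 \right)} = \frac{1}{2 \cdot 15} \cdot 267 + 6 \sqrt{-10} = \frac{1}{2} \cdot \frac{1}{15} \cdot 267 + 6 i \sqrt{10} = \frac{1}{30} \cdot 267 + 6 i \sqrt{10} = \frac{89}{10} + 6 i \sqrt{10}$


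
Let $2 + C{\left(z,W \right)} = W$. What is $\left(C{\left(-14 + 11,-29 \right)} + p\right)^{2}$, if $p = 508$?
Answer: $227529$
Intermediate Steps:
$C{\left(z,W \right)} = -2 + W$
$\left(C{\left(-14 + 11,-29 \right)} + p\right)^{2} = \left(\left(-2 - 29\right) + 508\right)^{2} = \left(-31 + 508\right)^{2} = 477^{2} = 227529$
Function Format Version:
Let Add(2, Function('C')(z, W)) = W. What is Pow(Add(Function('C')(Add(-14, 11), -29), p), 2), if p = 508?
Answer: 227529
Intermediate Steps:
Function('C')(z, W) = Add(-2, W)
Pow(Add(Function('C')(Add(-14, 11), -29), p), 2) = Pow(Add(Add(-2, -29), 508), 2) = Pow(Add(-31, 508), 2) = Pow(477, 2) = 227529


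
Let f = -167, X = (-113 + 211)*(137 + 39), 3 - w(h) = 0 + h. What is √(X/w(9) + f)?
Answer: 5*I*√1095/3 ≈ 55.151*I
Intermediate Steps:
w(h) = 3 - h (w(h) = 3 - (0 + h) = 3 - h)
X = 17248 (X = 98*176 = 17248)
√(X/w(9) + f) = √(17248/(3 - 1*9) - 167) = √(17248/(3 - 9) - 167) = √(17248/(-6) - 167) = √(17248*(-⅙) - 167) = √(-8624/3 - 167) = √(-9125/3) = 5*I*√1095/3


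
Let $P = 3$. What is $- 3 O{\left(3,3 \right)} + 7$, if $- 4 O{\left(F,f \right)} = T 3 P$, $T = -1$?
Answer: $\frac{1}{4} \approx 0.25$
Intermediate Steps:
$O{\left(F,f \right)} = \frac{9}{4}$ ($O{\left(F,f \right)} = - \frac{\left(-1\right) 3 \cdot 3}{4} = - \frac{\left(-3\right) 3}{4} = \left(- \frac{1}{4}\right) \left(-9\right) = \frac{9}{4}$)
$- 3 O{\left(3,3 \right)} + 7 = \left(-3\right) \frac{9}{4} + 7 = - \frac{27}{4} + 7 = \frac{1}{4}$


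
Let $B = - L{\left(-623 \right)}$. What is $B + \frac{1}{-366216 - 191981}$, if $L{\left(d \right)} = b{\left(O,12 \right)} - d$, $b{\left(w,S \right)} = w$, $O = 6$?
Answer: $- \frac{351105914}{558197} \approx -629.0$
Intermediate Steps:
$L{\left(d \right)} = 6 - d$
$B = -629$ ($B = - (6 - -623) = - (6 + 623) = \left(-1\right) 629 = -629$)
$B + \frac{1}{-366216 - 191981} = -629 + \frac{1}{-366216 - 191981} = -629 + \frac{1}{-558197} = -629 - \frac{1}{558197} = - \frac{351105914}{558197}$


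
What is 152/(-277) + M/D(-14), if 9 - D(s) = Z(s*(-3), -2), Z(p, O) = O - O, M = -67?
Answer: -19927/2493 ≈ -7.9932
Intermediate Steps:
Z(p, O) = 0
D(s) = 9 (D(s) = 9 - 1*0 = 9 + 0 = 9)
152/(-277) + M/D(-14) = 152/(-277) - 67/9 = 152*(-1/277) - 67*⅑ = -152/277 - 67/9 = -19927/2493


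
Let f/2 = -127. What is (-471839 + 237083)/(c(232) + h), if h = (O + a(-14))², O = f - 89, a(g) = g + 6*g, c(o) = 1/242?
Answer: -56810952/47064403 ≈ -1.2071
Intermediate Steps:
f = -254 (f = 2*(-127) = -254)
c(o) = 1/242
a(g) = 7*g
O = -343 (O = -254 - 89 = -343)
h = 194481 (h = (-343 + 7*(-14))² = (-343 - 98)² = (-441)² = 194481)
(-471839 + 237083)/(c(232) + h) = (-471839 + 237083)/(1/242 + 194481) = -234756/47064403/242 = -234756*242/47064403 = -56810952/47064403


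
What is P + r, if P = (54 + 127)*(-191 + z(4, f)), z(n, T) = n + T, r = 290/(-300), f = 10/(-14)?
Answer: -7135223/210 ≈ -33977.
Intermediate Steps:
f = -5/7 (f = 10*(-1/14) = -5/7 ≈ -0.71429)
r = -29/30 (r = 290*(-1/300) = -29/30 ≈ -0.96667)
z(n, T) = T + n
P = -237834/7 (P = (54 + 127)*(-191 + (-5/7 + 4)) = 181*(-191 + 23/7) = 181*(-1314/7) = -237834/7 ≈ -33976.)
P + r = -237834/7 - 29/30 = -7135223/210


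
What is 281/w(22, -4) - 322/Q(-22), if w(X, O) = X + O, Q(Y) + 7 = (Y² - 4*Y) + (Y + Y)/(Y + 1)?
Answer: 3224713/214362 ≈ 15.043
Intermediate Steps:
Q(Y) = -7 + Y² - 4*Y + 2*Y/(1 + Y) (Q(Y) = -7 + ((Y² - 4*Y) + (Y + Y)/(Y + 1)) = -7 + ((Y² - 4*Y) + (2*Y)/(1 + Y)) = -7 + ((Y² - 4*Y) + 2*Y/(1 + Y)) = -7 + (Y² - 4*Y + 2*Y/(1 + Y)) = -7 + Y² - 4*Y + 2*Y/(1 + Y))
w(X, O) = O + X
281/w(22, -4) - 322/Q(-22) = 281/(-4 + 22) - 322*(1 - 22)/(-7 + (-22)³ - 9*(-22) - 3*(-22)²) = 281/18 - 322*(-21/(-7 - 10648 + 198 - 3*484)) = 281*(1/18) - 322*(-21/(-7 - 10648 + 198 - 1452)) = 281/18 - 322/((-1/21*(-11909))) = 281/18 - 322/11909/21 = 281/18 - 322*21/11909 = 281/18 - 6762/11909 = 3224713/214362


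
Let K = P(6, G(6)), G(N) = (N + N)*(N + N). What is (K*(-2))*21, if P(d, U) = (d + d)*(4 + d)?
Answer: -5040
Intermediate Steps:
G(N) = 4*N**2 (G(N) = (2*N)*(2*N) = 4*N**2)
P(d, U) = 2*d*(4 + d) (P(d, U) = (2*d)*(4 + d) = 2*d*(4 + d))
K = 120 (K = 2*6*(4 + 6) = 2*6*10 = 120)
(K*(-2))*21 = (120*(-2))*21 = -240*21 = -5040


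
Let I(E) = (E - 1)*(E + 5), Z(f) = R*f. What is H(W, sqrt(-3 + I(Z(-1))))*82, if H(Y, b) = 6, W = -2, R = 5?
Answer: 492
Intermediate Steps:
Z(f) = 5*f
I(E) = (-1 + E)*(5 + E)
H(W, sqrt(-3 + I(Z(-1))))*82 = 6*82 = 492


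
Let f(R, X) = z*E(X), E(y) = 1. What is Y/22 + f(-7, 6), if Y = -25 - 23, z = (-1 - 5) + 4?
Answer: -46/11 ≈ -4.1818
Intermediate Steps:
z = -2 (z = -6 + 4 = -2)
f(R, X) = -2 (f(R, X) = -2*1 = -2)
Y = -48
Y/22 + f(-7, 6) = -48/22 - 2 = (1/22)*(-48) - 2 = -24/11 - 2 = -46/11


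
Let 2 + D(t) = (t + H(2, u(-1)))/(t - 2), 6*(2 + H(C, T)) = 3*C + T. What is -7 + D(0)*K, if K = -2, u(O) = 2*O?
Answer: -13/3 ≈ -4.3333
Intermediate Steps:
H(C, T) = -2 + C/2 + T/6 (H(C, T) = -2 + (3*C + T)/6 = -2 + (T + 3*C)/6 = -2 + (C/2 + T/6) = -2 + C/2 + T/6)
D(t) = -2 + (-4/3 + t)/(-2 + t) (D(t) = -2 + (t + (-2 + (½)*2 + (2*(-1))/6))/(t - 2) = -2 + (t + (-2 + 1 + (⅙)*(-2)))/(-2 + t) = -2 + (t + (-2 + 1 - ⅓))/(-2 + t) = -2 + (t - 4/3)/(-2 + t) = -2 + (-4/3 + t)/(-2 + t))
-7 + D(0)*K = -7 + ((8/3 - 1*0)/(-2 + 0))*(-2) = -7 + ((8/3 + 0)/(-2))*(-2) = -7 - ½*8/3*(-2) = -7 - 4/3*(-2) = -7 + 8/3 = -13/3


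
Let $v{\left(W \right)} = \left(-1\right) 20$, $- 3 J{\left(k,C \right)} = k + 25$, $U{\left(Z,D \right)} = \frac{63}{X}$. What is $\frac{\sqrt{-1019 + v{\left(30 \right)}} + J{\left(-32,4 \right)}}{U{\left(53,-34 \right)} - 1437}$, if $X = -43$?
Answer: $- \frac{301}{185562} - \frac{43 i \sqrt{1039}}{61854} \approx -0.0016221 - 0.022408 i$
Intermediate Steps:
$U{\left(Z,D \right)} = - \frac{63}{43}$ ($U{\left(Z,D \right)} = \frac{63}{-43} = 63 \left(- \frac{1}{43}\right) = - \frac{63}{43}$)
$J{\left(k,C \right)} = - \frac{25}{3} - \frac{k}{3}$ ($J{\left(k,C \right)} = - \frac{k + 25}{3} = - \frac{25 + k}{3} = - \frac{25}{3} - \frac{k}{3}$)
$v{\left(W \right)} = -20$
$\frac{\sqrt{-1019 + v{\left(30 \right)}} + J{\left(-32,4 \right)}}{U{\left(53,-34 \right)} - 1437} = \frac{\sqrt{-1019 - 20} - - \frac{7}{3}}{- \frac{63}{43} - 1437} = \frac{\sqrt{-1039} + \left(- \frac{25}{3} + \frac{32}{3}\right)}{- \frac{61854}{43}} = \left(i \sqrt{1039} + \frac{7}{3}\right) \left(- \frac{43}{61854}\right) = \left(\frac{7}{3} + i \sqrt{1039}\right) \left(- \frac{43}{61854}\right) = - \frac{301}{185562} - \frac{43 i \sqrt{1039}}{61854}$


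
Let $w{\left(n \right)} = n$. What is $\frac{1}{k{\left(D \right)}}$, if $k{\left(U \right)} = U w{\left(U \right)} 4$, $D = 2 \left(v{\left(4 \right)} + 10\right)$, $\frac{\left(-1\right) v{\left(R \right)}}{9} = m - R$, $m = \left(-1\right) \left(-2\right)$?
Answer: $\frac{1}{12544} \approx 7.9719 \cdot 10^{-5}$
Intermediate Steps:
$m = 2$
$v{\left(R \right)} = -18 + 9 R$ ($v{\left(R \right)} = - 9 \left(2 - R\right) = -18 + 9 R$)
$D = 56$ ($D = 2 \left(\left(-18 + 9 \cdot 4\right) + 10\right) = 2 \left(\left(-18 + 36\right) + 10\right) = 2 \left(18 + 10\right) = 2 \cdot 28 = 56$)
$k{\left(U \right)} = 4 U^{2}$ ($k{\left(U \right)} = U U 4 = U^{2} \cdot 4 = 4 U^{2}$)
$\frac{1}{k{\left(D \right)}} = \frac{1}{4 \cdot 56^{2}} = \frac{1}{4 \cdot 3136} = \frac{1}{12544}$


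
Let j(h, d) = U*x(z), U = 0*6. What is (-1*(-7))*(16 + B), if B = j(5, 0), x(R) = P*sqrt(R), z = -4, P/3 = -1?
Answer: 112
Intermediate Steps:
P = -3 (P = 3*(-1) = -3)
U = 0
x(R) = -3*sqrt(R)
j(h, d) = 0 (j(h, d) = 0*(-6*I) = 0)
B = 0
(-1*(-7))*(16 + B) = (-1*(-7))*(16 + 0) = 7*16 = 112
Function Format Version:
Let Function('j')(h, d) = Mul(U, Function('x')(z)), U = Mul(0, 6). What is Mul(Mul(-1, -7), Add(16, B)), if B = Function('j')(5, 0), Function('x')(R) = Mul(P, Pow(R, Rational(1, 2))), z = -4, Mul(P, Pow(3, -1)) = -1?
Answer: 112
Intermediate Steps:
P = -3 (P = Mul(3, -1) = -3)
U = 0
Function('x')(R) = Mul(-3, Pow(R, Rational(1, 2)))
Function('j')(h, d) = 0 (Function('j')(h, d) = Mul(0, Mul(-3, Pow(-4, Rational(1, 2)))) = Mul(0, Mul(-3, Mul(2, I))) = Mul(0, Mul(-6, I)) = 0)
B = 0
Mul(Mul(-1, -7), Add(16, B)) = Mul(Mul(-1, -7), Add(16, 0)) = Mul(7, 16) = 112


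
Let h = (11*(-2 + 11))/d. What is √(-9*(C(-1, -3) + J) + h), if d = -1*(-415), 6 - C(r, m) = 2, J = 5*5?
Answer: 18*I*√138610/415 ≈ 16.148*I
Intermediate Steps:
J = 25
C(r, m) = 4 (C(r, m) = 6 - 1*2 = 6 - 2 = 4)
d = 415
h = 99/415 (h = (11*(-2 + 11))/415 = (11*9)*(1/415) = 99*(1/415) = 99/415 ≈ 0.23855)
√(-9*(C(-1, -3) + J) + h) = √(-9*(4 + 25) + 99/415) = √(-9*29 + 99/415) = √(-261 + 99/415) = √(-108216/415) = 18*I*√138610/415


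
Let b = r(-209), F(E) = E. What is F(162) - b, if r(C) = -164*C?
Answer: -34114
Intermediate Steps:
b = 34276 (b = -164*(-209) = 34276)
F(162) - b = 162 - 1*34276 = 162 - 34276 = -34114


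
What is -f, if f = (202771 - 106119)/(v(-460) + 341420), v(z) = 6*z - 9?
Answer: -96652/338651 ≈ -0.28540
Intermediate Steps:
v(z) = -9 + 6*z
f = 96652/338651 (f = (202771 - 106119)/((-9 + 6*(-460)) + 341420) = 96652/((-9 - 2760) + 341420) = 96652/(-2769 + 341420) = 96652/338651 ≈ 0.28540)
-f = -1*96652/338651 = -96652/338651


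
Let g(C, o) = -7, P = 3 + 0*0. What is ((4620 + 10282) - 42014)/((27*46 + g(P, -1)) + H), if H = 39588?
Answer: -27112/40823 ≈ -0.66413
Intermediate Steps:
P = 3 (P = 3 + 0 = 3)
((4620 + 10282) - 42014)/((27*46 + g(P, -1)) + H) = ((4620 + 10282) - 42014)/((27*46 - 7) + 39588) = (14902 - 42014)/((1242 - 7) + 39588) = -27112/(1235 + 39588) = -27112/40823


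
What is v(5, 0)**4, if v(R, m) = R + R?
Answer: 10000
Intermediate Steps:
v(R, m) = 2*R
v(5, 0)**4 = (2*5)**4 = 10**4 = 10000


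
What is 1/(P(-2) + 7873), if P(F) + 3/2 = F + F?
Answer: 2/15735 ≈ 0.00012711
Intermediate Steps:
P(F) = -3/2 + 2*F (P(F) = -3/2 + (F + F) = -3/2 + 2*F)
1/(P(-2) + 7873) = 1/((-3/2 + 2*(-2)) + 7873) = 1/((-3/2 - 4) + 7873) = 1/(-11/2 + 7873) = 1/(15735/2) = 2/15735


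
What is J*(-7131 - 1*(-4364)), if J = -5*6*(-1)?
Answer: -83010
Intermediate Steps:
J = 30 (J = -30*(-1) = 30)
J*(-7131 - 1*(-4364)) = 30*(-7131 - 1*(-4364)) = 30*(-7131 + 4364) = 30*(-2767) = -83010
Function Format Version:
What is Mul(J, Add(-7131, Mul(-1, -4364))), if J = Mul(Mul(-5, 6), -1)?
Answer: -83010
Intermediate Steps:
J = 30 (J = Mul(-30, -1) = 30)
Mul(J, Add(-7131, Mul(-1, -4364))) = Mul(30, Add(-7131, Mul(-1, -4364))) = Mul(30, Add(-7131, 4364)) = Mul(30, -2767) = -83010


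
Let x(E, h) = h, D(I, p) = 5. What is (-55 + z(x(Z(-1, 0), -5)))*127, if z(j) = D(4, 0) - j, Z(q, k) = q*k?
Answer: -5715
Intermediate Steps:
Z(q, k) = k*q
z(j) = 5 - j
(-55 + z(x(Z(-1, 0), -5)))*127 = (-55 + (5 - 1*(-5)))*127 = (-55 + (5 + 5))*127 = (-55 + 10)*127 = -45*127 = -5715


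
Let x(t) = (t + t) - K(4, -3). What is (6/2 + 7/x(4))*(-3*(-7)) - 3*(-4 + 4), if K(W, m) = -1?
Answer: 238/3 ≈ 79.333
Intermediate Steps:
x(t) = 1 + 2*t (x(t) = (t + t) - 1*(-1) = 2*t + 1 = 1 + 2*t)
(6/2 + 7/x(4))*(-3*(-7)) - 3*(-4 + 4) = (6/2 + 7/(1 + 2*4))*(-3*(-7)) - 3*(-4 + 4) = (6*(½) + 7/(1 + 8))*21 - 3*0 = (3 + 7/9)*21 + 0 = (34/9)*21 + 0 = 238/3 + 0 = 238/3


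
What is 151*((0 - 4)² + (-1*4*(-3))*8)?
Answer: 16912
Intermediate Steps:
151*((0 - 4)² + (-1*4*(-3))*8) = 151*((-4)² - 4*(-3)*8) = 151*(16 + 12*8) = 151*(16 + 96) = 151*112 = 16912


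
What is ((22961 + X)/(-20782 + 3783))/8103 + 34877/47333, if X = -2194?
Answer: 4803076054258/6519784543701 ≈ 0.73669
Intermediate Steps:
((22961 + X)/(-20782 + 3783))/8103 + 34877/47333 = ((22961 - 2194)/(-20782 + 3783))/8103 + 34877/47333 = (20767/(-16999))*(1/8103) + 34877*(1/47333) = (20767*(-1/16999))*(1/8103) + 34877/47333 = -20767/16999*1/8103 + 34877/47333 = -20767/137742897 + 34877/47333 = 4803076054258/6519784543701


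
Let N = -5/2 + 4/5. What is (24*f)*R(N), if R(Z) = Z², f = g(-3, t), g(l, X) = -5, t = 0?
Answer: -1734/5 ≈ -346.80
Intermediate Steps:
f = -5
N = -17/10 (N = -5*½ + 4*(⅕) = -5/2 + ⅘ = -17/10 ≈ -1.7000)
(24*f)*R(N) = (24*(-5))*(-17/10)² = -120*289/100 = -1734/5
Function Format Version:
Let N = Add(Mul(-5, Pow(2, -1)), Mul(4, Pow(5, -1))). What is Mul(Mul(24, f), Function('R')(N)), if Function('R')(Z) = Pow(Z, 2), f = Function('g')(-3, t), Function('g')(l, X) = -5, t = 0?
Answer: Rational(-1734, 5) ≈ -346.80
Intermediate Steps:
f = -5
N = Rational(-17, 10) (N = Add(Mul(-5, Rational(1, 2)), Mul(4, Rational(1, 5))) = Add(Rational(-5, 2), Rational(4, 5)) = Rational(-17, 10) ≈ -1.7000)
Mul(Mul(24, f), Function('R')(N)) = Mul(Mul(24, -5), Pow(Rational(-17, 10), 2)) = Mul(-120, Rational(289, 100)) = Rational(-1734, 5)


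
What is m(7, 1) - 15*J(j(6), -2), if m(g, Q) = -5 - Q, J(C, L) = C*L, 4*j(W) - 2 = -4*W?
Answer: -171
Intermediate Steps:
j(W) = ½ - W (j(W) = ½ + (-4*W)/4 = ½ - W)
m(7, 1) - 15*J(j(6), -2) = (-5 - 1*1) - 15*(½ - 1*6)*(-2) = (-5 - 1) - 15*(½ - 6)*(-2) = -6 - (-165)*(-2)/2 = -6 - 15*11 = -6 - 165 = -171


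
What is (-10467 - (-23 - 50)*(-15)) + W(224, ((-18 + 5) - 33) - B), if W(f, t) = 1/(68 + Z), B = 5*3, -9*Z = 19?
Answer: -6856257/593 ≈ -11562.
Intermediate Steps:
Z = -19/9 (Z = -⅑*19 = -19/9 ≈ -2.1111)
B = 15
W(f, t) = 9/593 (W(f, t) = 1/(68 - 19/9) = 1/(593/9) = 9/593)
(-10467 - (-23 - 50)*(-15)) + W(224, ((-18 + 5) - 33) - B) = (-10467 - (-23 - 50)*(-15)) + 9/593 = (-10467 - (-73)*(-15)) + 9/593 = (-10467 - 1*1095) + 9/593 = (-10467 - 1095) + 9/593 = -11562 + 9/593 = -6856257/593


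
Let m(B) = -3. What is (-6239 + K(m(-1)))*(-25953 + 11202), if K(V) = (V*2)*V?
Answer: 91765971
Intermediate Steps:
K(V) = 2*V² (K(V) = (2*V)*V = 2*V²)
(-6239 + K(m(-1)))*(-25953 + 11202) = (-6239 + 2*(-3)²)*(-25953 + 11202) = (-6239 + 2*9)*(-14751) = (-6239 + 18)*(-14751) = -6221*(-14751) = 91765971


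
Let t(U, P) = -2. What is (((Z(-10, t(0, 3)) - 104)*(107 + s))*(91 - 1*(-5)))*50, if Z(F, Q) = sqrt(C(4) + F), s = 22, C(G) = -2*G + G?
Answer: -64396800 + 619200*I*sqrt(14) ≈ -6.4397e+7 + 2.3168e+6*I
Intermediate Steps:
C(G) = -G
Z(F, Q) = sqrt(-4 + F) (Z(F, Q) = sqrt(-1*4 + F) = sqrt(-4 + F))
(((Z(-10, t(0, 3)) - 104)*(107 + s))*(91 - 1*(-5)))*50 = (((sqrt(-4 - 10) - 104)*(107 + 22))*(91 - 1*(-5)))*50 = (((sqrt(-14) - 104)*129)*(91 + 5))*50 = (((I*sqrt(14) - 104)*129)*96)*50 = (((-104 + I*sqrt(14))*129)*96)*50 = ((-13416 + 129*I*sqrt(14))*96)*50 = (-1287936 + 12384*I*sqrt(14))*50 = -64396800 + 619200*I*sqrt(14)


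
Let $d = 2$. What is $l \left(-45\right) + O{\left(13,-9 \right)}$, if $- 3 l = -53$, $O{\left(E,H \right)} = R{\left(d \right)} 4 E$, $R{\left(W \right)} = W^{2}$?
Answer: $-587$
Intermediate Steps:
$O{\left(E,H \right)} = 16 E$ ($O{\left(E,H \right)} = 2^{2} \cdot 4 E = 4 \cdot 4 E = 16 E$)
$l = \frac{53}{3}$ ($l = \left(- \frac{1}{3}\right) \left(-53\right) = \frac{53}{3} \approx 17.667$)
$l \left(-45\right) + O{\left(13,-9 \right)} = \frac{53}{3} \left(-45\right) + 16 \cdot 13 = -795 + 208 = -587$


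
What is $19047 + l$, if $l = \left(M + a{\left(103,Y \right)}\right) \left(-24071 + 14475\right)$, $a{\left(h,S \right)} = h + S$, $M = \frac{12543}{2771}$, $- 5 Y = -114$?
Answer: $- \frac{17063351519}{13855} \approx -1.2316 \cdot 10^{6}$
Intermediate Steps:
$Y = \frac{114}{5}$ ($Y = \left(- \frac{1}{5}\right) \left(-114\right) = \frac{114}{5} \approx 22.8$)
$M = \frac{12543}{2771}$ ($M = 12543 \cdot \frac{1}{2771} = \frac{12543}{2771} \approx 4.5265$)
$a{\left(h,S \right)} = S + h$
$l = - \frac{17327247704}{13855}$ ($l = \left(\frac{12543}{2771} + \left(\frac{114}{5} + 103\right)\right) \left(-24071 + 14475\right) = \left(\frac{12543}{2771} + \frac{629}{5}\right) \left(-9596\right) = \frac{1805674}{13855} \left(-9596\right) = - \frac{17327247704}{13855} \approx -1.2506 \cdot 10^{6}$)
$19047 + l = 19047 - \frac{17327247704}{13855} = - \frac{17063351519}{13855}$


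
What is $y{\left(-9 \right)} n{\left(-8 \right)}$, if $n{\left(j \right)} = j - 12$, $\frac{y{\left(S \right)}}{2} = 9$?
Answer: $-360$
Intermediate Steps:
$y{\left(S \right)} = 18$ ($y{\left(S \right)} = 2 \cdot 9 = 18$)
$n{\left(j \right)} = -12 + j$
$y{\left(-9 \right)} n{\left(-8 \right)} = 18 \left(-12 - 8\right) = 18 \left(-20\right) = -360$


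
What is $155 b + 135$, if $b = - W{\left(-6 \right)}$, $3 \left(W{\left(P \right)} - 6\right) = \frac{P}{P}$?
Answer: $- \frac{2540}{3} \approx -846.67$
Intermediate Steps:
$W{\left(P \right)} = \frac{19}{3}$ ($W{\left(P \right)} = 6 + \frac{P \frac{1}{P}}{3} = 6 + \frac{1}{3} \cdot 1 = 6 + \frac{1}{3} = \frac{19}{3}$)
$b = - \frac{19}{3}$ ($b = \left(-1\right) \frac{19}{3} = - \frac{19}{3} \approx -6.3333$)
$155 b + 135 = 155 \left(- \frac{19}{3}\right) + 135 = - \frac{2945}{3} + 135 = - \frac{2540}{3}$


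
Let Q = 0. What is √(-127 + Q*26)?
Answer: I*√127 ≈ 11.269*I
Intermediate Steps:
√(-127 + Q*26) = √(-127 + 0*26) = √(-127 + 0) = √(-127) = I*√127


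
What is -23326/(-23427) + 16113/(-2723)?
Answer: -313962553/63791721 ≈ -4.9217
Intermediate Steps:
-23326/(-23427) + 16113/(-2723) = -23326*(-1/23427) + 16113*(-1/2723) = 23326/23427 - 16113/2723 = -313962553/63791721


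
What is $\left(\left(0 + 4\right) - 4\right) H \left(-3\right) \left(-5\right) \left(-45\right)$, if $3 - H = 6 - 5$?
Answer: $0$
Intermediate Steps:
$H = 2$ ($H = 3 - \left(6 - 5\right) = 3 - 1 = 2$)
$\left(\left(0 + 4\right) - 4\right) H \left(-3\right) \left(-5\right) \left(-45\right) = \left(\left(0 + 4\right) - 4\right) 2 \left(-3\right) \left(-5\right) \left(-45\right) = \left(4 - 4\right) 2 \left(-3\right) \left(-5\right) \left(-45\right) = 0 \cdot 2 \left(-3\right) \left(-5\right) \left(-45\right) = 0 \left(-3\right) \left(-5\right) \left(-45\right) = 0 \left(-5\right) \left(-45\right) = 0 \left(-45\right) = 0$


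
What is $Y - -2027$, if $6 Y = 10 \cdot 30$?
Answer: $2077$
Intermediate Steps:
$Y = 50$ ($Y = \frac{10 \cdot 30}{6} = \frac{1}{6} \cdot 300 = 50$)
$Y - -2027 = 50 - -2027 = 50 + 2027 = 2077$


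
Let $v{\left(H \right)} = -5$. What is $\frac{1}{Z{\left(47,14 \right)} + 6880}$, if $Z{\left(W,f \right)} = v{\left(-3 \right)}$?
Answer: $\frac{1}{6875} \approx 0.00014545$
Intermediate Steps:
$Z{\left(W,f \right)} = -5$
$\frac{1}{Z{\left(47,14 \right)} + 6880} = \frac{1}{-5 + 6880} = \frac{1}{6875}$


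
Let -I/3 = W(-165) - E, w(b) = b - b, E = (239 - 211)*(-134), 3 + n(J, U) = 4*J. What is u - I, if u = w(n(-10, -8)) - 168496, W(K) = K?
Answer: -157735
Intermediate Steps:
n(J, U) = -3 + 4*J
E = -3752 (E = 28*(-134) = -3752)
w(b) = 0
I = -10761 (I = -3*(-165 - 1*(-3752)) = -3*(-165 + 3752) = -3*3587 = -10761)
u = -168496 (u = 0 - 168496 = -168496)
u - I = -168496 - 1*(-10761) = -168496 + 10761 = -157735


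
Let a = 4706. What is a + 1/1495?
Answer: 7035471/1495 ≈ 4706.0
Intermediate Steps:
a + 1/1495 = 4706 + 1/1495 = 7035471/1495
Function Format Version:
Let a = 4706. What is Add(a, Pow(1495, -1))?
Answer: Rational(7035471, 1495) ≈ 4706.0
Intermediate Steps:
Add(a, Pow(1495, -1)) = Add(4706, Pow(1495, -1)) = Add(4706, Rational(1, 1495)) = Rational(7035471, 1495)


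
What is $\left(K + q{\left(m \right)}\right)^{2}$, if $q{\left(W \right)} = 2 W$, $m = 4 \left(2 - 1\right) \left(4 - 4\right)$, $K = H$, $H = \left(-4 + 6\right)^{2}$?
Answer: $16$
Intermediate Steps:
$H = 4$ ($H = 2^{2} = 4$)
$K = 4$
$m = 0$ ($m = 4 \cdot 1 \cdot 0 = 4 \cdot 0 = 0$)
$\left(K + q{\left(m \right)}\right)^{2} = \left(4 + 2 \cdot 0\right)^{2} = \left(4 + 0\right)^{2} = 4^{2} = 16$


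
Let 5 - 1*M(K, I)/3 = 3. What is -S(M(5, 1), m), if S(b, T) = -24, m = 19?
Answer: 24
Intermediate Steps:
M(K, I) = 6 (M(K, I) = 15 - 3*3 = 15 - 9 = 6)
-S(M(5, 1), m) = -1*(-24) = 24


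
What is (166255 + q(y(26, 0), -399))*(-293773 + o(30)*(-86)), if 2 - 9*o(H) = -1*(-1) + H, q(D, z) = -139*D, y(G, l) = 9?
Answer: -435851960852/9 ≈ -4.8428e+10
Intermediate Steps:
o(H) = ⅑ - H/9 (o(H) = 2/9 - (-1*(-1) + H)/9 = 2/9 - (1 + H)/9 = 2/9 + (-⅑ - H/9) = ⅑ - H/9)
(166255 + q(y(26, 0), -399))*(-293773 + o(30)*(-86)) = (166255 - 139*9)*(-293773 + (⅑ - ⅑*30)*(-86)) = (166255 - 1251)*(-293773 + (⅑ - 10/3)*(-86)) = 165004*(-293773 - 29/9*(-86)) = 165004*(-293773 + 2494/9) = 165004*(-2641463/9) = -435851960852/9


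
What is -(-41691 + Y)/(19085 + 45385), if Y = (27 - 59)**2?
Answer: 40667/64470 ≈ 0.63079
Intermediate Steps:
Y = 1024 (Y = (-32)**2 = 1024)
-(-41691 + Y)/(19085 + 45385) = -(-41691 + 1024)/(19085 + 45385) = -(-40667)/64470 = -1*(-40667/64470) = 40667/64470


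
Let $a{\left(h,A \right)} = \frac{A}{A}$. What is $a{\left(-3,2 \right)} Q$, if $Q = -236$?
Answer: $-236$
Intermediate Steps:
$a{\left(h,A \right)} = 1$
$a{\left(-3,2 \right)} Q = 1 \left(-236\right) = -236$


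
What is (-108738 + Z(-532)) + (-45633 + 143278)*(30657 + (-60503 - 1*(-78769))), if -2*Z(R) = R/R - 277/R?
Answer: 5082704162399/1064 ≈ 4.7770e+9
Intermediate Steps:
Z(R) = -½ + 277/(2*R) (Z(R) = -(R/R - 277/R)/2 = -(1 - 277/R)/2 = -½ + 277/(2*R))
(-108738 + Z(-532)) + (-45633 + 143278)*(30657 + (-60503 - 1*(-78769))) = (-108738 + (½)*(277 - 1*(-532))/(-532)) + (-45633 + 143278)*(30657 + (-60503 - 1*(-78769))) = (-108738 + (½)*(-1/532)*(277 + 532)) + 97645*(30657 + (-60503 + 78769)) = (-108738 + (½)*(-1/532)*809) + 97645*(30657 + 18266) = (-108738 - 809/1064) + 97645*48923 = -115698041/1064 + 4777086335 = 5082704162399/1064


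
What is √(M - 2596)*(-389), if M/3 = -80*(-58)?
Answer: -778*√2831 ≈ -41395.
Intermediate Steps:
M = 13920 (M = 3*(-80*(-58)) = 3*4640 = 13920)
√(M - 2596)*(-389) = √(13920 - 2596)*(-389) = √11324*(-389) = (2*√2831)*(-389) = -778*√2831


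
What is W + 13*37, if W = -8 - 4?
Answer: 469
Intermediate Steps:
W = -12
W + 13*37 = -12 + 13*37 = -12 + 481 = 469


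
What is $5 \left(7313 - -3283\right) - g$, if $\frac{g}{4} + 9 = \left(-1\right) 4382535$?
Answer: $17583156$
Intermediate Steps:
$g = -17530176$ ($g = -36 + 4 \left(\left(-1\right) 4382535\right) = -36 + 4 \left(-4382535\right) = -36 - 17530140 = -17530176$)
$5 \left(7313 - -3283\right) - g = 5 \left(7313 - -3283\right) - -17530176 = 5 \left(7313 + 3283\right) + 17530176 = 5 \cdot 10596 + 17530176 = 52980 + 17530176 = 17583156$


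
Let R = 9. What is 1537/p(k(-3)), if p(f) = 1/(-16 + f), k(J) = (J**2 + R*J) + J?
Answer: -56869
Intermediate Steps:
k(J) = J**2 + 10*J (k(J) = (J**2 + 9*J) + J = J**2 + 10*J)
1537/p(k(-3)) = 1537/(1/(-16 - 3*(10 - 3))) = 1537/(1/(-16 - 3*7)) = 1537/(1/(-16 - 21)) = 1537/(1/(-37)) = 1537/(-1/37) = 1537*(-37) = -56869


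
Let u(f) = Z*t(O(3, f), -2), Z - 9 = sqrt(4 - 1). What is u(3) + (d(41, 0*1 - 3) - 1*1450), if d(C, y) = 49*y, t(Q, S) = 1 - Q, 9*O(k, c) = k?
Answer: -1591 + 2*sqrt(3)/3 ≈ -1589.8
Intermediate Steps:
O(k, c) = k/9
Z = 9 + sqrt(3) (Z = 9 + sqrt(4 - 1) = 9 + sqrt(3) ≈ 10.732)
u(f) = 6 + 2*sqrt(3)/3 (u(f) = (9 + sqrt(3))*(1 - 3/9) = (9 + sqrt(3))*(1 - 1*1/3) = (9 + sqrt(3))*(1 - 1/3) = (9 + sqrt(3))*(2/3) = 6 + 2*sqrt(3)/3)
u(3) + (d(41, 0*1 - 3) - 1*1450) = (6 + 2*sqrt(3)/3) + (49*(0*1 - 3) - 1*1450) = (6 + 2*sqrt(3)/3) + (49*(0 - 3) - 1450) = (6 + 2*sqrt(3)/3) + (49*(-3) - 1450) = (6 + 2*sqrt(3)/3) + (-147 - 1450) = (6 + 2*sqrt(3)/3) - 1597 = -1591 + 2*sqrt(3)/3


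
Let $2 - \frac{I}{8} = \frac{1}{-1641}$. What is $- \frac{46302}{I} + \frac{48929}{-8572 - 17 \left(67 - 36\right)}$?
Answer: $- \frac{346320742937}{119488068} \approx -2898.4$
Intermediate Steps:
$I = \frac{26264}{1641}$ ($I = 16 - \frac{8}{-1641} = 16 - - \frac{8}{1641} = 16 + \frac{8}{1641} = \frac{26264}{1641} \approx 16.005$)
$- \frac{46302}{I} + \frac{48929}{-8572 - 17 \left(67 - 36\right)} = - \frac{46302}{\frac{26264}{1641}} + \frac{48929}{-8572 - 17 \left(67 - 36\right)} = \left(-46302\right) \frac{1641}{26264} + \frac{48929}{-8572 - 527} = - \frac{37990791}{13132} + \frac{48929}{-8572 - 527} = - \frac{37990791}{13132} + \frac{48929}{-9099} = - \frac{37990791}{13132} + 48929 \left(- \frac{1}{9099}\right) = - \frac{37990791}{13132} - \frac{48929}{9099} = - \frac{346320742937}{119488068}$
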